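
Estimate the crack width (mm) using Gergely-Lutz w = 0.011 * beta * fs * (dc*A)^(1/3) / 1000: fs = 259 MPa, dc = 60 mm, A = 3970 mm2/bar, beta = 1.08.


w = 0.011 * beta * fs * (dc * A)^(1/3) / 1000
= 0.011 * 1.08 * 259 * (60 * 3970)^(1/3) / 1000
= 0.191 mm

0.191


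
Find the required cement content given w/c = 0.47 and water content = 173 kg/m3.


Cement = water / (w/c)
= 173 / 0.47
= 368.1 kg/m3

368.1


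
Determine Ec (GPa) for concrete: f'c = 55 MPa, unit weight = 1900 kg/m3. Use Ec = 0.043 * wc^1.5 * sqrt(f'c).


Ec = 0.043 * 1900^1.5 * sqrt(55) / 1000
= 26.41 GPa

26.41


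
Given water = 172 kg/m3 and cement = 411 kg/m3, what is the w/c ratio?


w/c = water / cement
w/c = 172 / 411 = 0.418

0.418


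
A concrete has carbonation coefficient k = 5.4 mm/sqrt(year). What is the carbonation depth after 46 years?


depth = k * sqrt(t)
= 5.4 * sqrt(46)
= 36.62 mm

36.62


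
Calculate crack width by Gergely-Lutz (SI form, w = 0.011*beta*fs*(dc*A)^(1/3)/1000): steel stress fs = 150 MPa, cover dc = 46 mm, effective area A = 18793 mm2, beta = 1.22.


w = 0.011 * beta * fs * (dc * A)^(1/3) / 1000
= 0.011 * 1.22 * 150 * (46 * 18793)^(1/3) / 1000
= 0.192 mm

0.192


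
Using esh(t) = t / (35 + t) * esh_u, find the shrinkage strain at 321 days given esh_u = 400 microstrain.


esh(321) = 321 / (35 + 321) * 400
= 321 / 356 * 400
= 360.7 microstrain

360.7


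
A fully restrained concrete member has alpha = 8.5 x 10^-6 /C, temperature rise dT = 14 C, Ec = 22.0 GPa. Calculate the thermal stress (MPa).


sigma = alpha * dT * Ec
= 8.5e-6 * 14 * 22.0 * 1000
= 2.618 MPa

2.618


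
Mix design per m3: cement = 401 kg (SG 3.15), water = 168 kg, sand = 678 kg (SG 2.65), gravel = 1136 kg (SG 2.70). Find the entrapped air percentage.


Vol cement = 401 / (3.15 * 1000) = 0.127302 m3
Vol water = 168 / 1000 = 0.168 m3
Vol sand = 678 / (2.65 * 1000) = 0.255849 m3
Vol gravel = 1136 / (2.70 * 1000) = 0.420741 m3
Total solid + water volume = 0.971891 m3
Air = (1 - 0.971891) * 100 = 2.81%

2.81


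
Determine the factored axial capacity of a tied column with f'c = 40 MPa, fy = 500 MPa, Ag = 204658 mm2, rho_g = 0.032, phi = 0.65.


Ast = rho * Ag = 0.032 * 204658 = 6549.056 mm2
phi*Pn = 0.65 * 0.80 * (0.85 * 40 * (204658 - 6549.056) + 500 * 6549.056) / 1000
= 5205.32 kN

5205.32


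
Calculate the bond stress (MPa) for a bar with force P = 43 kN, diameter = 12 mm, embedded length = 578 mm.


u = P / (pi * db * ld)
= 43 * 1000 / (pi * 12 * 578)
= 1.973 MPa

1.973


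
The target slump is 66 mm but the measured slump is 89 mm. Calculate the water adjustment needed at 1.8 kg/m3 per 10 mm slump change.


Difference = 66 - 89 = -23 mm
Water adjustment = -23 * 1.8 / 10 = -4.1 kg/m3

-4.1


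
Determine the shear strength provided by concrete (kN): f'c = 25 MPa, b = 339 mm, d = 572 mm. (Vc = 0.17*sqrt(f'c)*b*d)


Vc = 0.17 * sqrt(25) * 339 * 572 / 1000
= 164.82 kN

164.82


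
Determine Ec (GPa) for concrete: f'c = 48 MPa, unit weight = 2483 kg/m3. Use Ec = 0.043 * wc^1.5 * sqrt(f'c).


Ec = 0.043 * 2483^1.5 * sqrt(48) / 1000
= 36.86 GPa

36.86


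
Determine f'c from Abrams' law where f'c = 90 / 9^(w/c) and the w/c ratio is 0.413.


f'c = 90 / 9^0.413
= 90 / 2.478
= 36.32 MPa

36.32


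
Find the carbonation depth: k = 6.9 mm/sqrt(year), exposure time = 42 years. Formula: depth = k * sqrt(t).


depth = k * sqrt(t)
= 6.9 * sqrt(42)
= 44.72 mm

44.72


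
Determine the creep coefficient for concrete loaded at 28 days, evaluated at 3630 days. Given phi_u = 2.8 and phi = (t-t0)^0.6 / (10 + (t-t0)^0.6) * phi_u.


dt = 3630 - 28 = 3602
phi = 3602^0.6 / (10 + 3602^0.6) * 2.8
= 2.608

2.608


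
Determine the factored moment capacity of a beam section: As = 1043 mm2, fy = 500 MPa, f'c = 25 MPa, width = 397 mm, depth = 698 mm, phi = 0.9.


a = As * fy / (0.85 * f'c * b)
= 1043 * 500 / (0.85 * 25 * 397)
= 61.8166 mm
Mn = As * fy * (d - a/2) / 10^6
= 347.8883 kN-m
phi*Mn = 0.9 * 347.8883 = 313.1 kN-m

313.1


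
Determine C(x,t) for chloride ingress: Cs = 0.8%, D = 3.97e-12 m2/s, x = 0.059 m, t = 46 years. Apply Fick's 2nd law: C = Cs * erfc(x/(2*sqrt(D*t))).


t_seconds = 46 * 365.25 * 24 * 3600 = 1451649600.0 s
arg = 0.059 / (2 * sqrt(3.97e-12 * 1451649600.0))
= 0.3886
erfc(0.3886) = 0.5826
C = 0.8 * 0.5826 = 0.4661%

0.4661


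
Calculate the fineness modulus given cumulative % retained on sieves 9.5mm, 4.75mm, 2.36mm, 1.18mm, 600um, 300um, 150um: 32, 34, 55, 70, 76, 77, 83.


FM = sum(cumulative % retained) / 100
= 427 / 100
= 4.27

4.27


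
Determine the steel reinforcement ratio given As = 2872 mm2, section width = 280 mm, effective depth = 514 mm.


rho = As / (b * d)
= 2872 / (280 * 514)
= 0.02

0.02


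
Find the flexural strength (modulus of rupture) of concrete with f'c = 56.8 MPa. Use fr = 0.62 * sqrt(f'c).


fr = 0.62 * sqrt(56.8)
= 4.673 MPa

4.673


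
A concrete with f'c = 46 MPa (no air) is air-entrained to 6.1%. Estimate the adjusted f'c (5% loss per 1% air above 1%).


Strength loss = (6.1 - 1) * 5 = 25.5%
f'c = 46 * (1 - 25.5/100)
= 34.27 MPa

34.27


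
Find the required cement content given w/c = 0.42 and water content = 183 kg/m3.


Cement = water / (w/c)
= 183 / 0.42
= 435.7 kg/m3

435.7


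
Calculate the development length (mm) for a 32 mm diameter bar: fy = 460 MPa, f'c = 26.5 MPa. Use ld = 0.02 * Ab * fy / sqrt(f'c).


Ab = pi * 32^2 / 4 = 804.248 mm2
ld = 0.02 * 804.248 * 460 / sqrt(26.5)
= 1437.3 mm

1437.3


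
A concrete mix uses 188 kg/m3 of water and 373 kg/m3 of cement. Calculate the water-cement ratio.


w/c = water / cement
w/c = 188 / 373 = 0.504

0.504


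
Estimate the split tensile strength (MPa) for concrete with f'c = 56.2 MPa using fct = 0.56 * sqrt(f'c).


fct = 0.56 * sqrt(56.2)
= 0.56 * 7.497
= 4.198 MPa

4.198


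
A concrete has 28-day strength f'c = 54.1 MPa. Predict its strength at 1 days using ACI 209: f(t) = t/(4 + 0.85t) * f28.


f(1) = 1 / (4 + 0.85 * 1) * 54.1
= 1 / 4.85 * 54.1
= 11.15 MPa

11.15


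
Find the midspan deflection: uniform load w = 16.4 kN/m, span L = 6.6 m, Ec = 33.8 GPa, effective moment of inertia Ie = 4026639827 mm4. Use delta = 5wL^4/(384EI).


Convert: L = 6.6 m = 6600 mm, Ec = 33.8 GPa = 33800 MPa
delta = 5 * 16.4 * 6600^4 / (384 * 33800 * 4026639827)
= 2.98 mm

2.98


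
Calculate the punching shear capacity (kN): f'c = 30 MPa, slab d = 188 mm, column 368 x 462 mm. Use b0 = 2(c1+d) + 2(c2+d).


b0 = 2*(368 + 188) + 2*(462 + 188) = 2412 mm
Vc = 0.33 * sqrt(30) * 2412 * 188 / 1000
= 819.61 kN

819.61


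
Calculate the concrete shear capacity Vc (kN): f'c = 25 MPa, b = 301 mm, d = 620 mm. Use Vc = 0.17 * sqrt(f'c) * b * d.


Vc = 0.17 * sqrt(25) * 301 * 620 / 1000
= 158.63 kN

158.63


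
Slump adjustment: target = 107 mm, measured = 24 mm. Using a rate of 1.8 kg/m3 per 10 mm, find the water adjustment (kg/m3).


Difference = 107 - 24 = 83 mm
Water adjustment = 83 * 1.8 / 10 = 14.9 kg/m3

14.9


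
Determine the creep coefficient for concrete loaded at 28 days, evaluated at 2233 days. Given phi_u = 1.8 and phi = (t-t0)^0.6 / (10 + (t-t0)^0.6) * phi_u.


dt = 2233 - 28 = 2205
phi = 2205^0.6 / (10 + 2205^0.6) * 1.8
= 1.638

1.638


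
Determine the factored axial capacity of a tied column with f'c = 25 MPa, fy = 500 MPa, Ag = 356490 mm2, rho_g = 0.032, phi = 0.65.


Ast = rho * Ag = 0.032 * 356490 = 11407.68 mm2
phi*Pn = 0.65 * 0.80 * (0.85 * 25 * (356490 - 11407.68) + 500 * 11407.68) / 1000
= 6779.16 kN

6779.16


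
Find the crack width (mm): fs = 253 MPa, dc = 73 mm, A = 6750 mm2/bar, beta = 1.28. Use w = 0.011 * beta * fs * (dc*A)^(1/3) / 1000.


w = 0.011 * beta * fs * (dc * A)^(1/3) / 1000
= 0.011 * 1.28 * 253 * (73 * 6750)^(1/3) / 1000
= 0.281 mm

0.281


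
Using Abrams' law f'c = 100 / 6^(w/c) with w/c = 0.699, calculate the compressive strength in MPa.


f'c = 100 / 6^0.699
= 100 / 3.499
= 28.58 MPa

28.58


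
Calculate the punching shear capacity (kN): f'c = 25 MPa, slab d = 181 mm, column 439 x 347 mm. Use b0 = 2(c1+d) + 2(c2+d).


b0 = 2*(439 + 181) + 2*(347 + 181) = 2296 mm
Vc = 0.33 * sqrt(25) * 2296 * 181 / 1000
= 685.7 kN

685.7


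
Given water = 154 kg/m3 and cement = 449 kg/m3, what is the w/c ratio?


w/c = water / cement
w/c = 154 / 449 = 0.343

0.343


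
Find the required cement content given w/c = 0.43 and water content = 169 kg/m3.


Cement = water / (w/c)
= 169 / 0.43
= 393.0 kg/m3

393.0


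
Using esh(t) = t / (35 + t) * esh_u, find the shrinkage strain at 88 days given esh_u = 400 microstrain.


esh(88) = 88 / (35 + 88) * 400
= 88 / 123 * 400
= 286.2 microstrain

286.2


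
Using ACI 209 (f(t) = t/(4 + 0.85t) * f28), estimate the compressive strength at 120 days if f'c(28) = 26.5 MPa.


f(120) = 120 / (4 + 0.85 * 120) * 26.5
= 120 / 106.0 * 26.5
= 30.0 MPa

30.0


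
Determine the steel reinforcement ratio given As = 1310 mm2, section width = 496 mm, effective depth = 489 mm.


rho = As / (b * d)
= 1310 / (496 * 489)
= 0.0054

0.0054


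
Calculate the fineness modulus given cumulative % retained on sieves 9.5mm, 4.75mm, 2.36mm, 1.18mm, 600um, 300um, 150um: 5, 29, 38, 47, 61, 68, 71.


FM = sum(cumulative % retained) / 100
= 319 / 100
= 3.19

3.19


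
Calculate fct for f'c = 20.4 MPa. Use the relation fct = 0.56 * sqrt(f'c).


fct = 0.56 * sqrt(20.4)
= 0.56 * 4.517
= 2.529 MPa

2.529


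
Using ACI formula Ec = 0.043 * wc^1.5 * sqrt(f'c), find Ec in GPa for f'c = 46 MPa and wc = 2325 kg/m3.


Ec = 0.043 * 2325^1.5 * sqrt(46) / 1000
= 32.7 GPa

32.7


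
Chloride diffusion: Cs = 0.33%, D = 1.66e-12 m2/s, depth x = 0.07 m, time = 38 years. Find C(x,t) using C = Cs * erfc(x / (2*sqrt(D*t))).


t_seconds = 38 * 365.25 * 24 * 3600 = 1199188800.0 s
arg = 0.07 / (2 * sqrt(1.66e-12 * 1199188800.0))
= 0.7845
erfc(0.7845) = 0.2673
C = 0.33 * 0.2673 = 0.0882%

0.0882


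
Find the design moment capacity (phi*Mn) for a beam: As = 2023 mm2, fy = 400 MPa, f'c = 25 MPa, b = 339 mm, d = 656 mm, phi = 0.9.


a = As * fy / (0.85 * f'c * b)
= 2023 * 400 / (0.85 * 25 * 339)
= 112.3304 mm
Mn = As * fy * (d - a/2) / 10^6
= 485.3863 kN-m
phi*Mn = 0.9 * 485.3863 = 436.85 kN-m

436.85


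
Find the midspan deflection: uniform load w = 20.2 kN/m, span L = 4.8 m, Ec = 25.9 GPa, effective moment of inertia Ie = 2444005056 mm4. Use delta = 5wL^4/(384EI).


Convert: L = 4.8 m = 4800 mm, Ec = 25.9 GPa = 25900 MPa
delta = 5 * 20.2 * 4800^4 / (384 * 25900 * 2444005056)
= 2.21 mm

2.21


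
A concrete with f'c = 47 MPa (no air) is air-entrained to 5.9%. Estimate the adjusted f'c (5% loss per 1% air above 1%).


Strength loss = (5.9 - 1) * 5 = 24.5%
f'c = 47 * (1 - 24.5/100)
= 35.48 MPa

35.48


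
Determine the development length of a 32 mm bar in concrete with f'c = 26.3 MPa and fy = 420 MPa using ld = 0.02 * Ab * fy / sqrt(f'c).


Ab = pi * 32^2 / 4 = 804.248 mm2
ld = 0.02 * 804.248 * 420 / sqrt(26.3)
= 1317.3 mm

1317.3


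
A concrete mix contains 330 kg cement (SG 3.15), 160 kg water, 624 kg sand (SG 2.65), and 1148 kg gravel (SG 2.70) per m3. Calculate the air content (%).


Vol cement = 330 / (3.15 * 1000) = 0.104762 m3
Vol water = 160 / 1000 = 0.16 m3
Vol sand = 624 / (2.65 * 1000) = 0.235472 m3
Vol gravel = 1148 / (2.70 * 1000) = 0.425185 m3
Total solid + water volume = 0.925419 m3
Air = (1 - 0.925419) * 100 = 7.46%

7.46


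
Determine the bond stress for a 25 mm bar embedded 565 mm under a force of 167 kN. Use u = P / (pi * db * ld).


u = P / (pi * db * ld)
= 167 * 1000 / (pi * 25 * 565)
= 3.763 MPa

3.763


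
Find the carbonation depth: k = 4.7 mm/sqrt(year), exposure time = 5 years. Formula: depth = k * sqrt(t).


depth = k * sqrt(t)
= 4.7 * sqrt(5)
= 10.51 mm

10.51


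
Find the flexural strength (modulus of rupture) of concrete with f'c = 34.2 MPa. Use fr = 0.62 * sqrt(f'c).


fr = 0.62 * sqrt(34.2)
= 3.626 MPa

3.626


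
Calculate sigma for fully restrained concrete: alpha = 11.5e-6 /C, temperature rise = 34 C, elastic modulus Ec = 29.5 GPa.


sigma = alpha * dT * Ec
= 11.5e-6 * 34 * 29.5 * 1000
= 11.535 MPa

11.535


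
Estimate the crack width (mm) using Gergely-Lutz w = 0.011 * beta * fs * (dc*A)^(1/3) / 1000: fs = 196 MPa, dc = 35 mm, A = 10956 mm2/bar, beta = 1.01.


w = 0.011 * beta * fs * (dc * A)^(1/3) / 1000
= 0.011 * 1.01 * 196 * (35 * 10956)^(1/3) / 1000
= 0.158 mm

0.158


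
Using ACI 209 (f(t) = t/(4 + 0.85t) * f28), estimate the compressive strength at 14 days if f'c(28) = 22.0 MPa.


f(14) = 14 / (4 + 0.85 * 14) * 22.0
= 14 / 15.9 * 22.0
= 19.37 MPa

19.37


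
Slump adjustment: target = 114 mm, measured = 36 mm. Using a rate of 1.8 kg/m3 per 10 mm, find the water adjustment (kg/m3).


Difference = 114 - 36 = 78 mm
Water adjustment = 78 * 1.8 / 10 = 14.0 kg/m3

14.0


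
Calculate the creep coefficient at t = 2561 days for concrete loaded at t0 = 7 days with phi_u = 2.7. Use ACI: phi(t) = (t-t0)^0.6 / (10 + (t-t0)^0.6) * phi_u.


dt = 2561 - 7 = 2554
phi = 2554^0.6 / (10 + 2554^0.6) * 2.7
= 2.476

2.476


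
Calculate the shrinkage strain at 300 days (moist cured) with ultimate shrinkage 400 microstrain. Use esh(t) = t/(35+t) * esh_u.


esh(300) = 300 / (35 + 300) * 400
= 300 / 335 * 400
= 358.2 microstrain

358.2


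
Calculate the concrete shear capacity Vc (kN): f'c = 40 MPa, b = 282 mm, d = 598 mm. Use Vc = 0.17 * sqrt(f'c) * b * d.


Vc = 0.17 * sqrt(40) * 282 * 598 / 1000
= 181.31 kN

181.31


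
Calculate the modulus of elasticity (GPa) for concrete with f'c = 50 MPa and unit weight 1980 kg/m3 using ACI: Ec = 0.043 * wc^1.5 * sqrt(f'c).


Ec = 0.043 * 1980^1.5 * sqrt(50) / 1000
= 26.79 GPa

26.79


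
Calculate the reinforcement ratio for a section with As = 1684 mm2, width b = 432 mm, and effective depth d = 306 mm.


rho = As / (b * d)
= 1684 / (432 * 306)
= 0.0127

0.0127


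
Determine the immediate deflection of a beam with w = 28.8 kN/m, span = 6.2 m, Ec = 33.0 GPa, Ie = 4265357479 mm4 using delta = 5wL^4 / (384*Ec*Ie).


Convert: L = 6.2 m = 6200 mm, Ec = 33.0 GPa = 33000 MPa
delta = 5 * 28.8 * 6200^4 / (384 * 33000 * 4265357479)
= 3.94 mm

3.94


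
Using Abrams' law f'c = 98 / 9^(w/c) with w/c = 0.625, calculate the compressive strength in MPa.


f'c = 98 / 9^0.625
= 98 / 3.948
= 24.82 MPa

24.82


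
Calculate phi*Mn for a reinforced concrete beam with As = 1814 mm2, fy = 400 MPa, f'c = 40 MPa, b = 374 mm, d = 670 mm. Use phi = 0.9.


a = As * fy / (0.85 * f'c * b)
= 1814 * 400 / (0.85 * 40 * 374)
= 57.062 mm
Mn = As * fy * (d - a/2) / 10^6
= 465.4499 kN-m
phi*Mn = 0.9 * 465.4499 = 418.9 kN-m

418.9


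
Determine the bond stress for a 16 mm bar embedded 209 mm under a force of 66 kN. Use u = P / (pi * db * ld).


u = P / (pi * db * ld)
= 66 * 1000 / (pi * 16 * 209)
= 6.282 MPa

6.282


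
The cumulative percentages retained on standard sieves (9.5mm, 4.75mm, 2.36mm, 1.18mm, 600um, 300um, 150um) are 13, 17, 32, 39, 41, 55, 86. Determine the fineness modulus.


FM = sum(cumulative % retained) / 100
= 283 / 100
= 2.83

2.83


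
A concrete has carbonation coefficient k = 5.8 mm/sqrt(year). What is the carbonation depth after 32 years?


depth = k * sqrt(t)
= 5.8 * sqrt(32)
= 32.81 mm

32.81


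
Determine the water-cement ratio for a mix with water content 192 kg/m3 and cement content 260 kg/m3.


w/c = water / cement
w/c = 192 / 260 = 0.738

0.738


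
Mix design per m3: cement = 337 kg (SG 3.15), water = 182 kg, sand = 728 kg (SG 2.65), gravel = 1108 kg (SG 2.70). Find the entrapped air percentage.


Vol cement = 337 / (3.15 * 1000) = 0.106984 m3
Vol water = 182 / 1000 = 0.182 m3
Vol sand = 728 / (2.65 * 1000) = 0.274717 m3
Vol gravel = 1108 / (2.70 * 1000) = 0.41037 m3
Total solid + water volume = 0.974071 m3
Air = (1 - 0.974071) * 100 = 2.59%

2.59


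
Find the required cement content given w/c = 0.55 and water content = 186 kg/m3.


Cement = water / (w/c)
= 186 / 0.55
= 338.2 kg/m3

338.2


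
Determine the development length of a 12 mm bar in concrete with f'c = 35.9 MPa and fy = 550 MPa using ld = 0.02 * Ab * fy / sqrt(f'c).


Ab = pi * 12^2 / 4 = 113.097 mm2
ld = 0.02 * 113.097 * 550 / sqrt(35.9)
= 207.6 mm

207.6


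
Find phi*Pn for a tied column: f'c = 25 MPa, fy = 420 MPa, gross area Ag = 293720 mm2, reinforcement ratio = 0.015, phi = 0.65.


Ast = rho * Ag = 0.015 * 293720 = 4405.8 mm2
phi*Pn = 0.65 * 0.80 * (0.85 * 25 * (293720 - 4405.8) + 420 * 4405.8) / 1000
= 4159.15 kN

4159.15


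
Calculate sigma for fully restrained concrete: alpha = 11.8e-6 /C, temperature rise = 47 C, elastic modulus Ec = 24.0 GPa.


sigma = alpha * dT * Ec
= 11.8e-6 * 47 * 24.0 * 1000
= 13.31 MPa

13.31


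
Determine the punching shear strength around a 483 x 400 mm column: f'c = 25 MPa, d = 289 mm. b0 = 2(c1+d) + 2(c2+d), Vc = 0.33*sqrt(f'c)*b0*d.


b0 = 2*(483 + 289) + 2*(400 + 289) = 2922 mm
Vc = 0.33 * sqrt(25) * 2922 * 289 / 1000
= 1393.36 kN

1393.36


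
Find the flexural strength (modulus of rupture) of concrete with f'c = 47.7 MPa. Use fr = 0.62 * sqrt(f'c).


fr = 0.62 * sqrt(47.7)
= 4.282 MPa

4.282


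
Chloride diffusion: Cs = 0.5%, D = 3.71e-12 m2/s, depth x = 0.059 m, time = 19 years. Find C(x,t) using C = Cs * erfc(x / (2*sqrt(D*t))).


t_seconds = 19 * 365.25 * 24 * 3600 = 599594400.0 s
arg = 0.059 / (2 * sqrt(3.71e-12 * 599594400.0))
= 0.6255
erfc(0.6255) = 0.3764
C = 0.5 * 0.3764 = 0.1882%

0.1882


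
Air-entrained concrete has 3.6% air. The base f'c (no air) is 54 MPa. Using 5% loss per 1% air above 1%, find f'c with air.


Strength loss = (3.6 - 1) * 5 = 13.0%
f'c = 54 * (1 - 13.0/100)
= 46.98 MPa

46.98


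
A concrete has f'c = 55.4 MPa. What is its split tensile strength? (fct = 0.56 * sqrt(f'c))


fct = 0.56 * sqrt(55.4)
= 0.56 * 7.443
= 4.168 MPa

4.168


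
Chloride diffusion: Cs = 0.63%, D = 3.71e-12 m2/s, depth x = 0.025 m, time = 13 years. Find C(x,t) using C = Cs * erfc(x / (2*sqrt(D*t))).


t_seconds = 13 * 365.25 * 24 * 3600 = 410248800.0 s
arg = 0.025 / (2 * sqrt(3.71e-12 * 410248800.0))
= 0.3204
erfc(0.3204) = 0.6505
C = 0.63 * 0.6505 = 0.4098%

0.4098


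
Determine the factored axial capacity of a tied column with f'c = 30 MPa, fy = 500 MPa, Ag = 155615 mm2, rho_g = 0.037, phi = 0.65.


Ast = rho * Ag = 0.037 * 155615 = 5757.755 mm2
phi*Pn = 0.65 * 0.80 * (0.85 * 30 * (155615 - 5757.755) + 500 * 5757.755) / 1000
= 3484.12 kN

3484.12


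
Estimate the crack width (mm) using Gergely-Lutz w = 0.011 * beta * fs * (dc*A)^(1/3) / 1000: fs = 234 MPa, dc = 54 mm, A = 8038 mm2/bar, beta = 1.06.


w = 0.011 * beta * fs * (dc * A)^(1/3) / 1000
= 0.011 * 1.06 * 234 * (54 * 8038)^(1/3) / 1000
= 0.207 mm

0.207


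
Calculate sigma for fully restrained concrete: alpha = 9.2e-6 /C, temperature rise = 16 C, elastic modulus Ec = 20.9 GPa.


sigma = alpha * dT * Ec
= 9.2e-6 * 16 * 20.9 * 1000
= 3.076 MPa

3.076


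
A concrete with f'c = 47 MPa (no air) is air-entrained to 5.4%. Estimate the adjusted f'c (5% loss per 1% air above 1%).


Strength loss = (5.4 - 1) * 5 = 22.0%
f'c = 47 * (1 - 22.0/100)
= 36.66 MPa

36.66


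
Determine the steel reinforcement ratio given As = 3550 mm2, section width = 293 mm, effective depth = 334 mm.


rho = As / (b * d)
= 3550 / (293 * 334)
= 0.0363

0.0363


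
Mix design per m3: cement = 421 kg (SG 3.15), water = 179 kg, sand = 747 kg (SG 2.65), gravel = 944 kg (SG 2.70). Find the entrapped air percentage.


Vol cement = 421 / (3.15 * 1000) = 0.133651 m3
Vol water = 179 / 1000 = 0.179 m3
Vol sand = 747 / (2.65 * 1000) = 0.281887 m3
Vol gravel = 944 / (2.70 * 1000) = 0.34963 m3
Total solid + water volume = 0.944167 m3
Air = (1 - 0.944167) * 100 = 5.58%

5.58


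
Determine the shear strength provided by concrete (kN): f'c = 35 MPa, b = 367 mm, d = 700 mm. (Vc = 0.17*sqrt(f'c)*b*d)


Vc = 0.17 * sqrt(35) * 367 * 700 / 1000
= 258.37 kN

258.37


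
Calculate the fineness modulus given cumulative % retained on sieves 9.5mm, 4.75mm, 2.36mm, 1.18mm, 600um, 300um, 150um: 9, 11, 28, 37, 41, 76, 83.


FM = sum(cumulative % retained) / 100
= 285 / 100
= 2.85

2.85


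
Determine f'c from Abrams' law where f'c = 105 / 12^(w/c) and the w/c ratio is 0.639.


f'c = 105 / 12^0.639
= 105 / 4.893
= 21.46 MPa

21.46


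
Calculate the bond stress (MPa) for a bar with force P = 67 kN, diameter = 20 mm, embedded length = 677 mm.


u = P / (pi * db * ld)
= 67 * 1000 / (pi * 20 * 677)
= 1.575 MPa

1.575


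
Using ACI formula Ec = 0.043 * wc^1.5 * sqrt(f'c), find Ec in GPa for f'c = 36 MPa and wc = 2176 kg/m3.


Ec = 0.043 * 2176^1.5 * sqrt(36) / 1000
= 26.19 GPa

26.19


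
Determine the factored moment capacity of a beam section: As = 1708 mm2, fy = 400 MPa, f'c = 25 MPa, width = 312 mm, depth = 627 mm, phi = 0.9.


a = As * fy / (0.85 * f'c * b)
= 1708 * 400 / (0.85 * 25 * 312)
= 103.0468 mm
Mn = As * fy * (d - a/2) / 10^6
= 393.1656 kN-m
phi*Mn = 0.9 * 393.1656 = 353.85 kN-m

353.85


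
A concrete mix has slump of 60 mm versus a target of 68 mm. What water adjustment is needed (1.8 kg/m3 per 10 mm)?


Difference = 68 - 60 = 8 mm
Water adjustment = 8 * 1.8 / 10 = 1.4 kg/m3

1.4


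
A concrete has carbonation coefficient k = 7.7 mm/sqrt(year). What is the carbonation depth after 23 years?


depth = k * sqrt(t)
= 7.7 * sqrt(23)
= 36.93 mm

36.93


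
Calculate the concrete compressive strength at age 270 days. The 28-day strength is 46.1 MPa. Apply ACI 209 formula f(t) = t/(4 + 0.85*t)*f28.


f(270) = 270 / (4 + 0.85 * 270) * 46.1
= 270 / 233.5 * 46.1
= 53.31 MPa

53.31


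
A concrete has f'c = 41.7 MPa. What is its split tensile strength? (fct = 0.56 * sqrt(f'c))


fct = 0.56 * sqrt(41.7)
= 0.56 * 6.458
= 3.616 MPa

3.616


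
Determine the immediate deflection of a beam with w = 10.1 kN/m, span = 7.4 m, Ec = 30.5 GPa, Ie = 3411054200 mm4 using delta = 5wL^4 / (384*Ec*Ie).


Convert: L = 7.4 m = 7400 mm, Ec = 30.5 GPa = 30500 MPa
delta = 5 * 10.1 * 7400^4 / (384 * 30500 * 3411054200)
= 3.79 mm

3.79


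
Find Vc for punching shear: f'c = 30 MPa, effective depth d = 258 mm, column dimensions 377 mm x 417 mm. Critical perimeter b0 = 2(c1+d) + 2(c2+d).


b0 = 2*(377 + 258) + 2*(417 + 258) = 2620 mm
Vc = 0.33 * sqrt(30) * 2620 * 258 / 1000
= 1221.79 kN

1221.79


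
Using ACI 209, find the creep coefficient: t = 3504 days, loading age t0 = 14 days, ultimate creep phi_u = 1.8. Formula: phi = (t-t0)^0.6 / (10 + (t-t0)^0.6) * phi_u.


dt = 3504 - 14 = 3490
phi = 3490^0.6 / (10 + 3490^0.6) * 1.8
= 1.675

1.675


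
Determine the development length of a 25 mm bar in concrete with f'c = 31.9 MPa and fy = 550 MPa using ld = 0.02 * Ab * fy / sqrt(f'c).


Ab = pi * 25^2 / 4 = 490.874 mm2
ld = 0.02 * 490.874 * 550 / sqrt(31.9)
= 956.0 mm

956.0


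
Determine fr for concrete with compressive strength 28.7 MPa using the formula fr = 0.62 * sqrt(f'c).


fr = 0.62 * sqrt(28.7)
= 3.321 MPa

3.321


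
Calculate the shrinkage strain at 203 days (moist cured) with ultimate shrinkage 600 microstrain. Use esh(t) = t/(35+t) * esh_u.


esh(203) = 203 / (35 + 203) * 600
= 203 / 238 * 600
= 511.8 microstrain

511.8


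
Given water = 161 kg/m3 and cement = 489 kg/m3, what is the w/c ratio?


w/c = water / cement
w/c = 161 / 489 = 0.329

0.329


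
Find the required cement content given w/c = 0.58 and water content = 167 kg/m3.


Cement = water / (w/c)
= 167 / 0.58
= 287.9 kg/m3

287.9


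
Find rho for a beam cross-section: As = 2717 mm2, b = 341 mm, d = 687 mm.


rho = As / (b * d)
= 2717 / (341 * 687)
= 0.0116

0.0116


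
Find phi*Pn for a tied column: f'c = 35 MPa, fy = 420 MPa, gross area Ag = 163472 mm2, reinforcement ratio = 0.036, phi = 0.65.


Ast = rho * Ag = 0.036 * 163472 = 5884.992 mm2
phi*Pn = 0.65 * 0.80 * (0.85 * 35 * (163472 - 5884.992) + 420 * 5884.992) / 1000
= 3723.15 kN

3723.15


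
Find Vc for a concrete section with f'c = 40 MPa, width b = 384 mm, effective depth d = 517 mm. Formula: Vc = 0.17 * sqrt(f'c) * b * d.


Vc = 0.17 * sqrt(40) * 384 * 517 / 1000
= 213.45 kN

213.45


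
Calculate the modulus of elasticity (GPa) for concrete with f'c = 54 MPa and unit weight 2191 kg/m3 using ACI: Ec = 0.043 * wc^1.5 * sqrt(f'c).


Ec = 0.043 * 2191^1.5 * sqrt(54) / 1000
= 32.41 GPa

32.41


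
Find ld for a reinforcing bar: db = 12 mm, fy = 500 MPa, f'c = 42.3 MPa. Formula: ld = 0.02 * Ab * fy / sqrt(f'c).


Ab = pi * 12^2 / 4 = 113.097 mm2
ld = 0.02 * 113.097 * 500 / sqrt(42.3)
= 173.9 mm

173.9


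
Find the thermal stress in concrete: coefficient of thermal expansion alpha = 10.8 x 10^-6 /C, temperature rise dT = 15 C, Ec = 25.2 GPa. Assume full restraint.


sigma = alpha * dT * Ec
= 10.8e-6 * 15 * 25.2 * 1000
= 4.082 MPa

4.082


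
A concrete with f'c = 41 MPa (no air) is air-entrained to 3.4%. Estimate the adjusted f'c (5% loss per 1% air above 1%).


Strength loss = (3.4 - 1) * 5 = 12.0%
f'c = 41 * (1 - 12.0/100)
= 36.08 MPa

36.08


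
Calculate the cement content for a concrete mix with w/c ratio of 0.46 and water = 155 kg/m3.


Cement = water / (w/c)
= 155 / 0.46
= 337.0 kg/m3

337.0


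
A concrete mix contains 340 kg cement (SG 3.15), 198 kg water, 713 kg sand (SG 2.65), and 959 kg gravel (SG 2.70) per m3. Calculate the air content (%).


Vol cement = 340 / (3.15 * 1000) = 0.107937 m3
Vol water = 198 / 1000 = 0.198 m3
Vol sand = 713 / (2.65 * 1000) = 0.269057 m3
Vol gravel = 959 / (2.70 * 1000) = 0.355185 m3
Total solid + water volume = 0.930178 m3
Air = (1 - 0.930178) * 100 = 6.98%

6.98


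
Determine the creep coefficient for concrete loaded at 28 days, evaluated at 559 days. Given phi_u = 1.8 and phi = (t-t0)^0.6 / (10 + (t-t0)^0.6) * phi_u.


dt = 559 - 28 = 531
phi = 531^0.6 / (10 + 531^0.6) * 1.8
= 1.461

1.461


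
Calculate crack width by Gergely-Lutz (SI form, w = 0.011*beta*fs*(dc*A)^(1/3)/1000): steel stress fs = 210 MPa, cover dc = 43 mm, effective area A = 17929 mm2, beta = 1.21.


w = 0.011 * beta * fs * (dc * A)^(1/3) / 1000
= 0.011 * 1.21 * 210 * (43 * 17929)^(1/3) / 1000
= 0.256 mm

0.256


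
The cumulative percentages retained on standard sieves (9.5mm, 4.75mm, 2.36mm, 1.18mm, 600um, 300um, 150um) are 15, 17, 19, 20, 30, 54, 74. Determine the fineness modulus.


FM = sum(cumulative % retained) / 100
= 229 / 100
= 2.29

2.29


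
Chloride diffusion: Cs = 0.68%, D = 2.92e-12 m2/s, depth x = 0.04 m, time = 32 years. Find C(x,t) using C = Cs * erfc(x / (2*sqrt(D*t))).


t_seconds = 32 * 365.25 * 24 * 3600 = 1009843200.0 s
arg = 0.04 / (2 * sqrt(2.92e-12 * 1009843200.0))
= 0.3683
erfc(0.3683) = 0.6025
C = 0.68 * 0.6025 = 0.4097%

0.4097


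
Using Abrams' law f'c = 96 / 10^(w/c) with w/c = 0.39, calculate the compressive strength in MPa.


f'c = 96 / 10^0.39
= 96 / 2.455
= 39.11 MPa

39.11


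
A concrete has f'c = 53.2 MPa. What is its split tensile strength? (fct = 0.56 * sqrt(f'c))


fct = 0.56 * sqrt(53.2)
= 0.56 * 7.294
= 4.085 MPa

4.085


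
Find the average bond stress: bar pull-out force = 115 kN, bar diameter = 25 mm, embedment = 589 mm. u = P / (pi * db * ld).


u = P / (pi * db * ld)
= 115 * 1000 / (pi * 25 * 589)
= 2.486 MPa

2.486


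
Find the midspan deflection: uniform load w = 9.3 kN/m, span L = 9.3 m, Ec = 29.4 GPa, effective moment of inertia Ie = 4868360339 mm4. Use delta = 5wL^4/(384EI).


Convert: L = 9.3 m = 9300 mm, Ec = 29.4 GPa = 29400 MPa
delta = 5 * 9.3 * 9300^4 / (384 * 29400 * 4868360339)
= 6.33 mm

6.33


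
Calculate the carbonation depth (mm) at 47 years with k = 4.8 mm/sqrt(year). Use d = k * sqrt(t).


depth = k * sqrt(t)
= 4.8 * sqrt(47)
= 32.91 mm

32.91


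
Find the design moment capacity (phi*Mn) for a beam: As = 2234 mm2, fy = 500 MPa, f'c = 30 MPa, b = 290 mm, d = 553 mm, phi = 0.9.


a = As * fy / (0.85 * f'c * b)
= 2234 * 500 / (0.85 * 30 * 290)
= 151.048 mm
Mn = As * fy * (d - a/2) / 10^6
= 533.3407 kN-m
phi*Mn = 0.9 * 533.3407 = 480.01 kN-m

480.01


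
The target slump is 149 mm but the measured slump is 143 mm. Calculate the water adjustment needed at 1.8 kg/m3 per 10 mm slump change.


Difference = 149 - 143 = 6 mm
Water adjustment = 6 * 1.8 / 10 = 1.1 kg/m3

1.1


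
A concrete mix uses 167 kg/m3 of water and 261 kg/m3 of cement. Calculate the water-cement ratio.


w/c = water / cement
w/c = 167 / 261 = 0.64

0.64


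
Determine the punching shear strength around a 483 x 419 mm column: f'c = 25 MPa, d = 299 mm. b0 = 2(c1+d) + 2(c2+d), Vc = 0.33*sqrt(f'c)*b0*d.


b0 = 2*(483 + 299) + 2*(419 + 299) = 3000 mm
Vc = 0.33 * sqrt(25) * 3000 * 299 / 1000
= 1480.05 kN

1480.05


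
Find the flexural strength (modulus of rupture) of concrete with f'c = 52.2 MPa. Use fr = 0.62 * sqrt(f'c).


fr = 0.62 * sqrt(52.2)
= 4.479 MPa

4.479


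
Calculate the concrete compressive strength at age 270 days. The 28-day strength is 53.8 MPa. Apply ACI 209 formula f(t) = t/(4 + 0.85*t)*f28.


f(270) = 270 / (4 + 0.85 * 270) * 53.8
= 270 / 233.5 * 53.8
= 62.21 MPa

62.21


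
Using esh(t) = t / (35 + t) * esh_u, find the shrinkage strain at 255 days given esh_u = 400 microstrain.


esh(255) = 255 / (35 + 255) * 400
= 255 / 290 * 400
= 351.7 microstrain

351.7


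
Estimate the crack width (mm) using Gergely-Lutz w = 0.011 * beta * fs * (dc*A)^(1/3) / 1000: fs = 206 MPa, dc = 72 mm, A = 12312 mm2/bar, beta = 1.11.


w = 0.011 * beta * fs * (dc * A)^(1/3) / 1000
= 0.011 * 1.11 * 206 * (72 * 12312)^(1/3) / 1000
= 0.242 mm

0.242


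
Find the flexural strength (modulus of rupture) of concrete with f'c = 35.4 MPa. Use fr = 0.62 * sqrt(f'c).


fr = 0.62 * sqrt(35.4)
= 3.689 MPa

3.689


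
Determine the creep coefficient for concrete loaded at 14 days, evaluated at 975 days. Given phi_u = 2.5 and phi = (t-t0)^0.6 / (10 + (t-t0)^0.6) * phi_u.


dt = 975 - 14 = 961
phi = 961^0.6 / (10 + 961^0.6) * 2.5
= 2.151

2.151


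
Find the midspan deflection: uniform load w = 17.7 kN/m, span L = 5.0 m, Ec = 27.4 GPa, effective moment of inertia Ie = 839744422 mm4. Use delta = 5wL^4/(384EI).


Convert: L = 5.0 m = 5000 mm, Ec = 27.4 GPa = 27400 MPa
delta = 5 * 17.7 * 5000^4 / (384 * 27400 * 839744422)
= 6.26 mm

6.26


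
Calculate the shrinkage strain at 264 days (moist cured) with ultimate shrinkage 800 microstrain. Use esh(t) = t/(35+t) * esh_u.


esh(264) = 264 / (35 + 264) * 800
= 264 / 299 * 800
= 706.4 microstrain

706.4


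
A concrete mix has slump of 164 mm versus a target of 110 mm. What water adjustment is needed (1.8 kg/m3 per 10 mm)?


Difference = 110 - 164 = -54 mm
Water adjustment = -54 * 1.8 / 10 = -9.7 kg/m3

-9.7


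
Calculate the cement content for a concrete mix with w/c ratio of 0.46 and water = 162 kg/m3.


Cement = water / (w/c)
= 162 / 0.46
= 352.2 kg/m3

352.2


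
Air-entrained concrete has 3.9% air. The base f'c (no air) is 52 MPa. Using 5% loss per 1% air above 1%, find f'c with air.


Strength loss = (3.9 - 1) * 5 = 14.5%
f'c = 52 * (1 - 14.5/100)
= 44.46 MPa

44.46


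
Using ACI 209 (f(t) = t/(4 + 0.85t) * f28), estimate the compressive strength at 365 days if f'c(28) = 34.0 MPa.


f(365) = 365 / (4 + 0.85 * 365) * 34.0
= 365 / 314.25 * 34.0
= 39.49 MPa

39.49


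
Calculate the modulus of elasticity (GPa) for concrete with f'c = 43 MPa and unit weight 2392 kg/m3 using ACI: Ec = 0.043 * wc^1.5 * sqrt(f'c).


Ec = 0.043 * 2392^1.5 * sqrt(43) / 1000
= 32.99 GPa

32.99


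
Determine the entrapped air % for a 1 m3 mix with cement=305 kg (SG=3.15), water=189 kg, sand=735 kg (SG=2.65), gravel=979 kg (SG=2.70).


Vol cement = 305 / (3.15 * 1000) = 0.096825 m3
Vol water = 189 / 1000 = 0.189 m3
Vol sand = 735 / (2.65 * 1000) = 0.277358 m3
Vol gravel = 979 / (2.70 * 1000) = 0.362593 m3
Total solid + water volume = 0.925776 m3
Air = (1 - 0.925776) * 100 = 7.42%

7.42


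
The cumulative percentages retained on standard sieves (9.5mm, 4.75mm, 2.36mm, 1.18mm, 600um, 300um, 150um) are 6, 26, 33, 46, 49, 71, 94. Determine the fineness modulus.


FM = sum(cumulative % retained) / 100
= 325 / 100
= 3.25

3.25


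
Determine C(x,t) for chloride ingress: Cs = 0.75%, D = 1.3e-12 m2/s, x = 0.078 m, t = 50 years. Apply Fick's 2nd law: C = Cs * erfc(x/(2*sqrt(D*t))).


t_seconds = 50 * 365.25 * 24 * 3600 = 1577880000.0 s
arg = 0.078 / (2 * sqrt(1.3e-12 * 1577880000.0))
= 0.8611
erfc(0.8611) = 0.2233
C = 0.75 * 0.2233 = 0.1675%

0.1675


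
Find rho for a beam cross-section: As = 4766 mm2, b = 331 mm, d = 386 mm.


rho = As / (b * d)
= 4766 / (331 * 386)
= 0.0373

0.0373


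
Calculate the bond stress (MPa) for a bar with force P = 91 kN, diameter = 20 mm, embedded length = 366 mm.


u = P / (pi * db * ld)
= 91 * 1000 / (pi * 20 * 366)
= 3.957 MPa

3.957


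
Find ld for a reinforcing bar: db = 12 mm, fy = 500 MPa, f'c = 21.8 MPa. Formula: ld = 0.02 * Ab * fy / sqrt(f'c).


Ab = pi * 12^2 / 4 = 113.097 mm2
ld = 0.02 * 113.097 * 500 / sqrt(21.8)
= 242.2 mm

242.2


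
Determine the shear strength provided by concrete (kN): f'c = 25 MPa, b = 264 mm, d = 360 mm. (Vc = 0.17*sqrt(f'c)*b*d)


Vc = 0.17 * sqrt(25) * 264 * 360 / 1000
= 80.78 kN

80.78


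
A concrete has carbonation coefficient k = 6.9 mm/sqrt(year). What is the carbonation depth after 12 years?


depth = k * sqrt(t)
= 6.9 * sqrt(12)
= 23.9 mm

23.9


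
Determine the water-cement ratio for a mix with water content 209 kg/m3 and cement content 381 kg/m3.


w/c = water / cement
w/c = 209 / 381 = 0.549

0.549


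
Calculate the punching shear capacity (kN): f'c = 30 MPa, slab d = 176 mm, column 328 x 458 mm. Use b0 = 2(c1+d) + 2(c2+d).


b0 = 2*(328 + 176) + 2*(458 + 176) = 2276 mm
Vc = 0.33 * sqrt(30) * 2276 * 176 / 1000
= 724.03 kN

724.03


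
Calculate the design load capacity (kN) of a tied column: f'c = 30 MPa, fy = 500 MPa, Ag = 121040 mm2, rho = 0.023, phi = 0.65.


Ast = rho * Ag = 0.023 * 121040 = 2783.92 mm2
phi*Pn = 0.65 * 0.80 * (0.85 * 30 * (121040 - 2783.92) + 500 * 2783.92) / 1000
= 2291.89 kN

2291.89


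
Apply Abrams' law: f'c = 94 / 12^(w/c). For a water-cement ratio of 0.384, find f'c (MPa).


f'c = 94 / 12^0.384
= 94 / 2.597
= 36.2 MPa

36.2


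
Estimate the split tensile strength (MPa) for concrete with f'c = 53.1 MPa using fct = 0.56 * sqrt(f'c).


fct = 0.56 * sqrt(53.1)
= 0.56 * 7.287
= 4.081 MPa

4.081


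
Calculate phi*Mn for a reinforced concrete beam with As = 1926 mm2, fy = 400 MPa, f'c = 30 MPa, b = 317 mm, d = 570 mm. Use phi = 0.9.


a = As * fy / (0.85 * f'c * b)
= 1926 * 400 / (0.85 * 30 * 317)
= 95.3053 mm
Mn = As * fy * (d - a/2) / 10^6
= 402.4164 kN-m
phi*Mn = 0.9 * 402.4164 = 362.17 kN-m

362.17


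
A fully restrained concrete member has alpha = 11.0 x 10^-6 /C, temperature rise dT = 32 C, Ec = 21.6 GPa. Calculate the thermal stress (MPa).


sigma = alpha * dT * Ec
= 11.0e-6 * 32 * 21.6 * 1000
= 7.603 MPa

7.603


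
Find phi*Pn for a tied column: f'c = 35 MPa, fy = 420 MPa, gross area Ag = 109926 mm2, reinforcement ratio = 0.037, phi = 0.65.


Ast = rho * Ag = 0.037 * 109926 = 4067.262 mm2
phi*Pn = 0.65 * 0.80 * (0.85 * 35 * (109926 - 4067.262) + 420 * 4067.262) / 1000
= 2525.92 kN

2525.92


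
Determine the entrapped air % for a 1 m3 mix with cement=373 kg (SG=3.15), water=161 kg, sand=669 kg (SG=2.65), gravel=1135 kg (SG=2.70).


Vol cement = 373 / (3.15 * 1000) = 0.118413 m3
Vol water = 161 / 1000 = 0.161 m3
Vol sand = 669 / (2.65 * 1000) = 0.252453 m3
Vol gravel = 1135 / (2.70 * 1000) = 0.42037 m3
Total solid + water volume = 0.952236 m3
Air = (1 - 0.952236) * 100 = 4.78%

4.78


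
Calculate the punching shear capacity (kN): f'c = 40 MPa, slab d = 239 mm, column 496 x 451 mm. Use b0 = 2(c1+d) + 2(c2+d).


b0 = 2*(496 + 239) + 2*(451 + 239) = 2850 mm
Vc = 0.33 * sqrt(40) * 2850 * 239 / 1000
= 1421.63 kN

1421.63


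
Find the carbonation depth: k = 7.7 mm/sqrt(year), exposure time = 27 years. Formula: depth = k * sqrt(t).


depth = k * sqrt(t)
= 7.7 * sqrt(27)
= 40.01 mm

40.01


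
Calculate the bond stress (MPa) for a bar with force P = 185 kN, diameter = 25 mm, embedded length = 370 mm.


u = P / (pi * db * ld)
= 185 * 1000 / (pi * 25 * 370)
= 6.366 MPa

6.366


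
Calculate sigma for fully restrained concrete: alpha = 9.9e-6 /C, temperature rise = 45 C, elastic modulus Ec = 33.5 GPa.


sigma = alpha * dT * Ec
= 9.9e-6 * 45 * 33.5 * 1000
= 14.924 MPa

14.924


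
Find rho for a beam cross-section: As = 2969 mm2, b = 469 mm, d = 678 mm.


rho = As / (b * d)
= 2969 / (469 * 678)
= 0.0093

0.0093


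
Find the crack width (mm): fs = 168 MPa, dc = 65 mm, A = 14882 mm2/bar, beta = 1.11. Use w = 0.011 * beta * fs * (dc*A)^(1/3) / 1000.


w = 0.011 * beta * fs * (dc * A)^(1/3) / 1000
= 0.011 * 1.11 * 168 * (65 * 14882)^(1/3) / 1000
= 0.203 mm

0.203


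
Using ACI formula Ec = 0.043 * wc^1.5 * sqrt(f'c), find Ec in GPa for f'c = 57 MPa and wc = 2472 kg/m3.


Ec = 0.043 * 2472^1.5 * sqrt(57) / 1000
= 39.9 GPa

39.9


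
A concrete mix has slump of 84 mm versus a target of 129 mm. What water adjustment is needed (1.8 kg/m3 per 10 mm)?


Difference = 129 - 84 = 45 mm
Water adjustment = 45 * 1.8 / 10 = 8.1 kg/m3

8.1


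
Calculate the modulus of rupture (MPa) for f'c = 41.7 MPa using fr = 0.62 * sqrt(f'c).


fr = 0.62 * sqrt(41.7)
= 4.004 MPa

4.004


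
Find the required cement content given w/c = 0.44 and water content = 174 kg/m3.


Cement = water / (w/c)
= 174 / 0.44
= 395.5 kg/m3

395.5


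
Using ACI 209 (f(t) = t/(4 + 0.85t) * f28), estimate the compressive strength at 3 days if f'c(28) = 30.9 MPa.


f(3) = 3 / (4 + 0.85 * 3) * 30.9
= 3 / 6.55 * 30.9
= 14.15 MPa

14.15


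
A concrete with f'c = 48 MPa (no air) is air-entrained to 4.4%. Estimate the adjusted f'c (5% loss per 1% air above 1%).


Strength loss = (4.4 - 1) * 5 = 17.0%
f'c = 48 * (1 - 17.0/100)
= 39.84 MPa

39.84


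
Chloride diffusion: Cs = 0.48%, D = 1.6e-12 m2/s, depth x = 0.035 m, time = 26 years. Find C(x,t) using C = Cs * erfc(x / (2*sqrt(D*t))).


t_seconds = 26 * 365.25 * 24 * 3600 = 820497600.0 s
arg = 0.035 / (2 * sqrt(1.6e-12 * 820497600.0))
= 0.483
erfc(0.483) = 0.4946
C = 0.48 * 0.4946 = 0.2374%

0.2374


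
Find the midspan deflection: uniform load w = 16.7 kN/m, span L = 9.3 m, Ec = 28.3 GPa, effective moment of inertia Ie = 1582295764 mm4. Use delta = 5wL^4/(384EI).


Convert: L = 9.3 m = 9300 mm, Ec = 28.3 GPa = 28300 MPa
delta = 5 * 16.7 * 9300^4 / (384 * 28300 * 1582295764)
= 36.33 mm

36.33


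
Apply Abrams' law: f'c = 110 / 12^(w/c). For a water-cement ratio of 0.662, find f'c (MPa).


f'c = 110 / 12^0.662
= 110 / 5.181
= 21.23 MPa

21.23


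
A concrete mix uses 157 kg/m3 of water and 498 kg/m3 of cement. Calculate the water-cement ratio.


w/c = water / cement
w/c = 157 / 498 = 0.315

0.315


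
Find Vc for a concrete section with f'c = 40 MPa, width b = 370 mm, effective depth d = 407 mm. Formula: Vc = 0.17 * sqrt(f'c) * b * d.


Vc = 0.17 * sqrt(40) * 370 * 407 / 1000
= 161.91 kN

161.91


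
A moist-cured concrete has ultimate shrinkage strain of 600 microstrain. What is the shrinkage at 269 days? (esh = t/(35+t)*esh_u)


esh(269) = 269 / (35 + 269) * 600
= 269 / 304 * 600
= 530.9 microstrain

530.9


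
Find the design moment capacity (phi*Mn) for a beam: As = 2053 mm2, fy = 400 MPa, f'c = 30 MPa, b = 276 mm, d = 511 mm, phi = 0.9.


a = As * fy / (0.85 * f'c * b)
= 2053 * 400 / (0.85 * 30 * 276)
= 116.6809 mm
Mn = As * fy * (d - a/2) / 10^6
= 371.724 kN-m
phi*Mn = 0.9 * 371.724 = 334.55 kN-m

334.55
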